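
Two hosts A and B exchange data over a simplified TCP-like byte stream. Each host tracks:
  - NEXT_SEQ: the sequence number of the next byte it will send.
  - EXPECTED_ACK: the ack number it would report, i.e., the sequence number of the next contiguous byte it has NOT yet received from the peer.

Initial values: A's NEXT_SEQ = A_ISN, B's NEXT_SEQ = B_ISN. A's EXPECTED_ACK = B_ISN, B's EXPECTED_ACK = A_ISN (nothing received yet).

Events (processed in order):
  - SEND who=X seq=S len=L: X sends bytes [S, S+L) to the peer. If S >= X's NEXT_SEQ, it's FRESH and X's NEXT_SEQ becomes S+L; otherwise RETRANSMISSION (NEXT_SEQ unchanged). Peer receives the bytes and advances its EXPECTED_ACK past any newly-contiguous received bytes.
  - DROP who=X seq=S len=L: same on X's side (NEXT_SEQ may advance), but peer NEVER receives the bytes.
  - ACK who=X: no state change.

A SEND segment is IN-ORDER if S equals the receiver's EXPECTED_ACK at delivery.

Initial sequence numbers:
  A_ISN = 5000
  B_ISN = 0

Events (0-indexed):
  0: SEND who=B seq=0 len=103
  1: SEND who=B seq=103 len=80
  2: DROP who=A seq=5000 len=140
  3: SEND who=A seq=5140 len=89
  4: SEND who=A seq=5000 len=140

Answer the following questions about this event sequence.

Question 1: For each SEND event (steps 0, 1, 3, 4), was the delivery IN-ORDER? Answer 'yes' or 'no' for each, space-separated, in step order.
Step 0: SEND seq=0 -> in-order
Step 1: SEND seq=103 -> in-order
Step 3: SEND seq=5140 -> out-of-order
Step 4: SEND seq=5000 -> in-order

Answer: yes yes no yes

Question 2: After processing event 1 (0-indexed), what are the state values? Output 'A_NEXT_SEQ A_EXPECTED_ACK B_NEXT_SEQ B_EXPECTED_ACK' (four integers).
After event 0: A_seq=5000 A_ack=103 B_seq=103 B_ack=5000
After event 1: A_seq=5000 A_ack=183 B_seq=183 B_ack=5000

5000 183 183 5000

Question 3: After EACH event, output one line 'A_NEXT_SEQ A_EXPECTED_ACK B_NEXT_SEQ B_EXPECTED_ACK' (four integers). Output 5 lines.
5000 103 103 5000
5000 183 183 5000
5140 183 183 5000
5229 183 183 5000
5229 183 183 5229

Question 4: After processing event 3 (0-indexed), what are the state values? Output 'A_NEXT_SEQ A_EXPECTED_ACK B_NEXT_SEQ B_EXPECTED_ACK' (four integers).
After event 0: A_seq=5000 A_ack=103 B_seq=103 B_ack=5000
After event 1: A_seq=5000 A_ack=183 B_seq=183 B_ack=5000
After event 2: A_seq=5140 A_ack=183 B_seq=183 B_ack=5000
After event 3: A_seq=5229 A_ack=183 B_seq=183 B_ack=5000

5229 183 183 5000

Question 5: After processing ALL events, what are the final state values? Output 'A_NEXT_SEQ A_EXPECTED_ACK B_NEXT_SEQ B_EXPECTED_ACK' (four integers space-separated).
After event 0: A_seq=5000 A_ack=103 B_seq=103 B_ack=5000
After event 1: A_seq=5000 A_ack=183 B_seq=183 B_ack=5000
After event 2: A_seq=5140 A_ack=183 B_seq=183 B_ack=5000
After event 3: A_seq=5229 A_ack=183 B_seq=183 B_ack=5000
After event 4: A_seq=5229 A_ack=183 B_seq=183 B_ack=5229

Answer: 5229 183 183 5229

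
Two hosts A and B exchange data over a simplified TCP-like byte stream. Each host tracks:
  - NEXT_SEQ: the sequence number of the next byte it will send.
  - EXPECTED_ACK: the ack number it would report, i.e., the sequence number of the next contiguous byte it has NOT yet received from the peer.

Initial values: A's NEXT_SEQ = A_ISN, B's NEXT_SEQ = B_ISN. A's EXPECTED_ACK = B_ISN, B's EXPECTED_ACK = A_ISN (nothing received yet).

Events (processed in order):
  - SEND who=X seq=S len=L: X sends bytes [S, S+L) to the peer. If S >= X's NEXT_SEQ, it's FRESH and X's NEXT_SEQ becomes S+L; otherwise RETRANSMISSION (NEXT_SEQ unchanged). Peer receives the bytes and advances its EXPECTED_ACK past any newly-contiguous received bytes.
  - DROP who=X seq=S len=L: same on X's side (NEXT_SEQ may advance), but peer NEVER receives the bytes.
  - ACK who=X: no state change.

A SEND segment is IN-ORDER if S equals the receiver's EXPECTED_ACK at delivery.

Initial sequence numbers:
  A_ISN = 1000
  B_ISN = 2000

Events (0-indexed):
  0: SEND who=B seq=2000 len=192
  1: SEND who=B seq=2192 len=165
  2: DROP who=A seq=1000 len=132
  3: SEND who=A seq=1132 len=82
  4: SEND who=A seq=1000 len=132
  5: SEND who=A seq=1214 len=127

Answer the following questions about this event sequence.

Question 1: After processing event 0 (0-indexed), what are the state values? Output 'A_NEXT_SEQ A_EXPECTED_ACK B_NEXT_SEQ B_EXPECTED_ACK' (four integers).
After event 0: A_seq=1000 A_ack=2192 B_seq=2192 B_ack=1000

1000 2192 2192 1000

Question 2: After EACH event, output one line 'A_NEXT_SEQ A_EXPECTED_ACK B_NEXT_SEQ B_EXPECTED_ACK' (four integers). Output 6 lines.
1000 2192 2192 1000
1000 2357 2357 1000
1132 2357 2357 1000
1214 2357 2357 1000
1214 2357 2357 1214
1341 2357 2357 1341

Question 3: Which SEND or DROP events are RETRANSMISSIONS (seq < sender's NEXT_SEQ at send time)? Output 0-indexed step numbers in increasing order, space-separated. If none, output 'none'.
Step 0: SEND seq=2000 -> fresh
Step 1: SEND seq=2192 -> fresh
Step 2: DROP seq=1000 -> fresh
Step 3: SEND seq=1132 -> fresh
Step 4: SEND seq=1000 -> retransmit
Step 5: SEND seq=1214 -> fresh

Answer: 4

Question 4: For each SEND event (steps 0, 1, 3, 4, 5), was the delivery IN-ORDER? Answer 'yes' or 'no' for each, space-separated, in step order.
Answer: yes yes no yes yes

Derivation:
Step 0: SEND seq=2000 -> in-order
Step 1: SEND seq=2192 -> in-order
Step 3: SEND seq=1132 -> out-of-order
Step 4: SEND seq=1000 -> in-order
Step 5: SEND seq=1214 -> in-order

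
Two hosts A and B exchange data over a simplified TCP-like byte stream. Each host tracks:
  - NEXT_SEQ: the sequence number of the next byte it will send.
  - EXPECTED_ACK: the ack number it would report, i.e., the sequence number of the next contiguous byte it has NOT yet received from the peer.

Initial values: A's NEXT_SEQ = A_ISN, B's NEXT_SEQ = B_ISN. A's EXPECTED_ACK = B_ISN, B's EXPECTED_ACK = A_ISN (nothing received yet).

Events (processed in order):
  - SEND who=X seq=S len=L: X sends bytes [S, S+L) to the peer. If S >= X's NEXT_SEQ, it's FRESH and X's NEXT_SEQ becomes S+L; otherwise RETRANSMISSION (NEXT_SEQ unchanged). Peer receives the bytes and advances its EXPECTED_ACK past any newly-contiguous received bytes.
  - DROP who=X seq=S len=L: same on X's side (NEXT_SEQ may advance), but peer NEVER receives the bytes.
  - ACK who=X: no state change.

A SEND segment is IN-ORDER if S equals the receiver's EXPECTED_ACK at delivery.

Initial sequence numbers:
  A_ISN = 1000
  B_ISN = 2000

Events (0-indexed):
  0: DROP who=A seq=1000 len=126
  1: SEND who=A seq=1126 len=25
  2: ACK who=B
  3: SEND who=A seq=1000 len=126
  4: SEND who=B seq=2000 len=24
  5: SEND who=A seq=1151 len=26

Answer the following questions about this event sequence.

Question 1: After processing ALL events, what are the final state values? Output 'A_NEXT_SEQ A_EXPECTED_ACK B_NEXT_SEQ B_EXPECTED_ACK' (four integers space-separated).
Answer: 1177 2024 2024 1177

Derivation:
After event 0: A_seq=1126 A_ack=2000 B_seq=2000 B_ack=1000
After event 1: A_seq=1151 A_ack=2000 B_seq=2000 B_ack=1000
After event 2: A_seq=1151 A_ack=2000 B_seq=2000 B_ack=1000
After event 3: A_seq=1151 A_ack=2000 B_seq=2000 B_ack=1151
After event 4: A_seq=1151 A_ack=2024 B_seq=2024 B_ack=1151
After event 5: A_seq=1177 A_ack=2024 B_seq=2024 B_ack=1177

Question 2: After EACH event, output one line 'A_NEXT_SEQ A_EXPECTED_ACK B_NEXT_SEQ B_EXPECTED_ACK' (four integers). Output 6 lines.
1126 2000 2000 1000
1151 2000 2000 1000
1151 2000 2000 1000
1151 2000 2000 1151
1151 2024 2024 1151
1177 2024 2024 1177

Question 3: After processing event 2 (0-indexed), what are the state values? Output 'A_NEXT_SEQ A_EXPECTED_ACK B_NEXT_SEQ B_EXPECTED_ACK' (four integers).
After event 0: A_seq=1126 A_ack=2000 B_seq=2000 B_ack=1000
After event 1: A_seq=1151 A_ack=2000 B_seq=2000 B_ack=1000
After event 2: A_seq=1151 A_ack=2000 B_seq=2000 B_ack=1000

1151 2000 2000 1000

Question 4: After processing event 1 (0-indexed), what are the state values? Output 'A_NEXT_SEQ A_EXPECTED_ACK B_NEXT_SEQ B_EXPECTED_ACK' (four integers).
After event 0: A_seq=1126 A_ack=2000 B_seq=2000 B_ack=1000
After event 1: A_seq=1151 A_ack=2000 B_seq=2000 B_ack=1000

1151 2000 2000 1000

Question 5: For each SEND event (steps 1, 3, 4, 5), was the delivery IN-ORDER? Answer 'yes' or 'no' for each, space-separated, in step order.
Step 1: SEND seq=1126 -> out-of-order
Step 3: SEND seq=1000 -> in-order
Step 4: SEND seq=2000 -> in-order
Step 5: SEND seq=1151 -> in-order

Answer: no yes yes yes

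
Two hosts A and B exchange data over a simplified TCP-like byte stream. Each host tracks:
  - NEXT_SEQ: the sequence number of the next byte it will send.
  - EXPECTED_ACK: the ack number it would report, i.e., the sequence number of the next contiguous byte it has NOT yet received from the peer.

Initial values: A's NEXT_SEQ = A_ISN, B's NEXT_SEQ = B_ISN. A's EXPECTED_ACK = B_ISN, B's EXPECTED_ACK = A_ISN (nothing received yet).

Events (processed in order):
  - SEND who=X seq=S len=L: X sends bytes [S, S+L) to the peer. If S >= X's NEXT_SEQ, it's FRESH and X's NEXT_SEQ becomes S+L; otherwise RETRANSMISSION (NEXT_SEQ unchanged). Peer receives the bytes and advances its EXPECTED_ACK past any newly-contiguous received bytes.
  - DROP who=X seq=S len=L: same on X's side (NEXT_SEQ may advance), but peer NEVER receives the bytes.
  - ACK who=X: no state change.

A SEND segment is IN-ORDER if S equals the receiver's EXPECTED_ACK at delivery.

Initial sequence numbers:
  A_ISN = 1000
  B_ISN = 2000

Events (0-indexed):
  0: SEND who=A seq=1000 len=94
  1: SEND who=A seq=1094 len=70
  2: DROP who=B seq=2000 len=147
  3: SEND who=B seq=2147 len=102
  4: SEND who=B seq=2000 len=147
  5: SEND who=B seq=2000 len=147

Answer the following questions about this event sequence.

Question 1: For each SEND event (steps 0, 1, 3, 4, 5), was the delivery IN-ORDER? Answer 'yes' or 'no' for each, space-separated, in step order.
Step 0: SEND seq=1000 -> in-order
Step 1: SEND seq=1094 -> in-order
Step 3: SEND seq=2147 -> out-of-order
Step 4: SEND seq=2000 -> in-order
Step 5: SEND seq=2000 -> out-of-order

Answer: yes yes no yes no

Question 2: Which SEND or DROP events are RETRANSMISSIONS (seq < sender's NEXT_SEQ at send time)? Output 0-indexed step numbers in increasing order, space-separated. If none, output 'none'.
Answer: 4 5

Derivation:
Step 0: SEND seq=1000 -> fresh
Step 1: SEND seq=1094 -> fresh
Step 2: DROP seq=2000 -> fresh
Step 3: SEND seq=2147 -> fresh
Step 4: SEND seq=2000 -> retransmit
Step 5: SEND seq=2000 -> retransmit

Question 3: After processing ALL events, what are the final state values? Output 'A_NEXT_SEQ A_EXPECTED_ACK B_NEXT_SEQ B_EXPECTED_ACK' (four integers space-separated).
Answer: 1164 2249 2249 1164

Derivation:
After event 0: A_seq=1094 A_ack=2000 B_seq=2000 B_ack=1094
After event 1: A_seq=1164 A_ack=2000 B_seq=2000 B_ack=1164
After event 2: A_seq=1164 A_ack=2000 B_seq=2147 B_ack=1164
After event 3: A_seq=1164 A_ack=2000 B_seq=2249 B_ack=1164
After event 4: A_seq=1164 A_ack=2249 B_seq=2249 B_ack=1164
After event 5: A_seq=1164 A_ack=2249 B_seq=2249 B_ack=1164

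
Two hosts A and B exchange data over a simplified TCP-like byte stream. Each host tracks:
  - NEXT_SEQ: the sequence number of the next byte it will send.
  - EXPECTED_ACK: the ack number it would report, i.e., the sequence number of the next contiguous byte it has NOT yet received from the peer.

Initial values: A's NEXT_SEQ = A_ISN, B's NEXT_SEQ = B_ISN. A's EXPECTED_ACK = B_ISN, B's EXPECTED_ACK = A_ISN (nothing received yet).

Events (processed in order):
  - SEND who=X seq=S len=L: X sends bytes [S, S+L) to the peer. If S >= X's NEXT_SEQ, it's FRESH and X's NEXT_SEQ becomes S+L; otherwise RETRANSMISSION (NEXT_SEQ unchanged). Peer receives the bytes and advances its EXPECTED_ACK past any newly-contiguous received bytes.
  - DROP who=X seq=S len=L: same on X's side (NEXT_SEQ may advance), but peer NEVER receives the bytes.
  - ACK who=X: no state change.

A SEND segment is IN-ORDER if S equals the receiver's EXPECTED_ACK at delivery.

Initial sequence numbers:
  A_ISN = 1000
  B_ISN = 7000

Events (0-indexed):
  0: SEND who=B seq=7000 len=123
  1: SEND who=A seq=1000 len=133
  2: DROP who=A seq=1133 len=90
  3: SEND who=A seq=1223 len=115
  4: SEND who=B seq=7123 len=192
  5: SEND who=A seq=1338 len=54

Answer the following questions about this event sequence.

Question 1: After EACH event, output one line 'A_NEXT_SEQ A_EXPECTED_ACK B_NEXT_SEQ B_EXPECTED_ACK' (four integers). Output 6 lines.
1000 7123 7123 1000
1133 7123 7123 1133
1223 7123 7123 1133
1338 7123 7123 1133
1338 7315 7315 1133
1392 7315 7315 1133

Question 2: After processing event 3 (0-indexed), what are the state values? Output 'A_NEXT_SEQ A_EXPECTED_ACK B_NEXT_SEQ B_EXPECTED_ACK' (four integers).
After event 0: A_seq=1000 A_ack=7123 B_seq=7123 B_ack=1000
After event 1: A_seq=1133 A_ack=7123 B_seq=7123 B_ack=1133
After event 2: A_seq=1223 A_ack=7123 B_seq=7123 B_ack=1133
After event 3: A_seq=1338 A_ack=7123 B_seq=7123 B_ack=1133

1338 7123 7123 1133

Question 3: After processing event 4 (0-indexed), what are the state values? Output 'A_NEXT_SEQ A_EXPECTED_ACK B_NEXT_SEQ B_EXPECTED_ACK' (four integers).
After event 0: A_seq=1000 A_ack=7123 B_seq=7123 B_ack=1000
After event 1: A_seq=1133 A_ack=7123 B_seq=7123 B_ack=1133
After event 2: A_seq=1223 A_ack=7123 B_seq=7123 B_ack=1133
After event 3: A_seq=1338 A_ack=7123 B_seq=7123 B_ack=1133
After event 4: A_seq=1338 A_ack=7315 B_seq=7315 B_ack=1133

1338 7315 7315 1133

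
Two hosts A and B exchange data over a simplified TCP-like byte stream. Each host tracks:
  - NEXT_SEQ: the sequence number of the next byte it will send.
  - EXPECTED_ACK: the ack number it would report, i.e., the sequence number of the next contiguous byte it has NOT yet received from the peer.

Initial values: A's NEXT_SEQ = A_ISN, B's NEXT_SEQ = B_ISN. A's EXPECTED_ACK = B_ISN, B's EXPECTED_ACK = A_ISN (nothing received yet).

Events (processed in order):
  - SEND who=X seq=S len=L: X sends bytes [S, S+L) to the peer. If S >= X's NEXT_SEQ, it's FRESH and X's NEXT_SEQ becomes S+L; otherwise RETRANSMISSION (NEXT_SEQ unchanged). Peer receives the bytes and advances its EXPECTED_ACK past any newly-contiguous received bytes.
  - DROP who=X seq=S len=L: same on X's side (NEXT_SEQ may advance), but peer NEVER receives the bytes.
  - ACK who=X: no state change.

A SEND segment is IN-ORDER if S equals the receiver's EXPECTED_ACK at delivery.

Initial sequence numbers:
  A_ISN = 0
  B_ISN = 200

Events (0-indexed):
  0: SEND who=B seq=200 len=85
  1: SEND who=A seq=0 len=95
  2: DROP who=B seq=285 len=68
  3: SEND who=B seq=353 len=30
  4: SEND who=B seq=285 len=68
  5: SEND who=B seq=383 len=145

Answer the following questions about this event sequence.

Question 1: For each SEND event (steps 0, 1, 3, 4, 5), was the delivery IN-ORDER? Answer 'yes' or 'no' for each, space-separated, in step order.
Answer: yes yes no yes yes

Derivation:
Step 0: SEND seq=200 -> in-order
Step 1: SEND seq=0 -> in-order
Step 3: SEND seq=353 -> out-of-order
Step 4: SEND seq=285 -> in-order
Step 5: SEND seq=383 -> in-order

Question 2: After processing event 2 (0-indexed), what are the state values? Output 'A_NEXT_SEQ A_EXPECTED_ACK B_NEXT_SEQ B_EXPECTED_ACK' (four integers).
After event 0: A_seq=0 A_ack=285 B_seq=285 B_ack=0
After event 1: A_seq=95 A_ack=285 B_seq=285 B_ack=95
After event 2: A_seq=95 A_ack=285 B_seq=353 B_ack=95

95 285 353 95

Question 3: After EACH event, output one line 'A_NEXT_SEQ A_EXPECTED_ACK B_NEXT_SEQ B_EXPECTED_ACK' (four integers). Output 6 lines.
0 285 285 0
95 285 285 95
95 285 353 95
95 285 383 95
95 383 383 95
95 528 528 95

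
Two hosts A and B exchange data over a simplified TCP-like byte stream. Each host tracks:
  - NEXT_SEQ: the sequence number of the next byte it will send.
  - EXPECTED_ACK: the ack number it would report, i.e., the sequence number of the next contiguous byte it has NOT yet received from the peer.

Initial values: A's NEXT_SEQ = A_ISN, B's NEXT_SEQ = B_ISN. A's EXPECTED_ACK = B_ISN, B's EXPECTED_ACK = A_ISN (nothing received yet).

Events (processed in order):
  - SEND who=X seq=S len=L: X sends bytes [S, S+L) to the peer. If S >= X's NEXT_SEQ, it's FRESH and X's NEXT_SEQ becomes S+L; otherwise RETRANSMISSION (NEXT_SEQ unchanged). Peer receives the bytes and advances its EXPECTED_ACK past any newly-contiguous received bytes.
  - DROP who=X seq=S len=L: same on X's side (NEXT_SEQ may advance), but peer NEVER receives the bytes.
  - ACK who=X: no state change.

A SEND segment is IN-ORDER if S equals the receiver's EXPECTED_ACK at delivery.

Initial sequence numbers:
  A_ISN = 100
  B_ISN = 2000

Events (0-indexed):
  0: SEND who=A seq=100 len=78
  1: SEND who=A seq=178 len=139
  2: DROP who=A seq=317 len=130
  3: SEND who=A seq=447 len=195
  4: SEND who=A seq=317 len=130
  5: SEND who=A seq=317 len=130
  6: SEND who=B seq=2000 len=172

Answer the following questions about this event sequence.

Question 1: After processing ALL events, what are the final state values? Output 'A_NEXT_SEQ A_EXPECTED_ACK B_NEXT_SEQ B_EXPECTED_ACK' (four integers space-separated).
Answer: 642 2172 2172 642

Derivation:
After event 0: A_seq=178 A_ack=2000 B_seq=2000 B_ack=178
After event 1: A_seq=317 A_ack=2000 B_seq=2000 B_ack=317
After event 2: A_seq=447 A_ack=2000 B_seq=2000 B_ack=317
After event 3: A_seq=642 A_ack=2000 B_seq=2000 B_ack=317
After event 4: A_seq=642 A_ack=2000 B_seq=2000 B_ack=642
After event 5: A_seq=642 A_ack=2000 B_seq=2000 B_ack=642
After event 6: A_seq=642 A_ack=2172 B_seq=2172 B_ack=642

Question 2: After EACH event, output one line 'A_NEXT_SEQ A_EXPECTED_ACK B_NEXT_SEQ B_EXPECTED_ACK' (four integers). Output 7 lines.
178 2000 2000 178
317 2000 2000 317
447 2000 2000 317
642 2000 2000 317
642 2000 2000 642
642 2000 2000 642
642 2172 2172 642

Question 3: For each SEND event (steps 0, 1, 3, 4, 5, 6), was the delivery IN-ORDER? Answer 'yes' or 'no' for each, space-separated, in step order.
Step 0: SEND seq=100 -> in-order
Step 1: SEND seq=178 -> in-order
Step 3: SEND seq=447 -> out-of-order
Step 4: SEND seq=317 -> in-order
Step 5: SEND seq=317 -> out-of-order
Step 6: SEND seq=2000 -> in-order

Answer: yes yes no yes no yes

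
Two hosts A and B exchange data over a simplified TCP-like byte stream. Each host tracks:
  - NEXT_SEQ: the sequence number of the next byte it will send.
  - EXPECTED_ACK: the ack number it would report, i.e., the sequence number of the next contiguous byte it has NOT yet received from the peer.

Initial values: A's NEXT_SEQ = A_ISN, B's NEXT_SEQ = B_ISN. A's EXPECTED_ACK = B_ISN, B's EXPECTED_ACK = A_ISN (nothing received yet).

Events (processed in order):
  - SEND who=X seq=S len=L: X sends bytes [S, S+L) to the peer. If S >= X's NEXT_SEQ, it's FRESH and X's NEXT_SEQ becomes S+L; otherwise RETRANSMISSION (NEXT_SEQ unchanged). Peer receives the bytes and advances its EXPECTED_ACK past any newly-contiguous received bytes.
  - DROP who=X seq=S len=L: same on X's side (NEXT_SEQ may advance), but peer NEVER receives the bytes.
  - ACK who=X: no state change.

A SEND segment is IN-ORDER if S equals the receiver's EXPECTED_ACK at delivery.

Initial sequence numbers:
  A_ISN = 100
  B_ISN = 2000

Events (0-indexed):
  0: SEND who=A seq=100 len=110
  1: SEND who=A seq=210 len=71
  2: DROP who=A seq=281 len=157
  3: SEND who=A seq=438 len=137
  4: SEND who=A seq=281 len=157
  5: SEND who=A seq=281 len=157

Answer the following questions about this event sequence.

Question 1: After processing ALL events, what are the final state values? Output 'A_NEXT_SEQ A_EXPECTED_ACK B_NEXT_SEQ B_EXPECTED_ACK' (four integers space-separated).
After event 0: A_seq=210 A_ack=2000 B_seq=2000 B_ack=210
After event 1: A_seq=281 A_ack=2000 B_seq=2000 B_ack=281
After event 2: A_seq=438 A_ack=2000 B_seq=2000 B_ack=281
After event 3: A_seq=575 A_ack=2000 B_seq=2000 B_ack=281
After event 4: A_seq=575 A_ack=2000 B_seq=2000 B_ack=575
After event 5: A_seq=575 A_ack=2000 B_seq=2000 B_ack=575

Answer: 575 2000 2000 575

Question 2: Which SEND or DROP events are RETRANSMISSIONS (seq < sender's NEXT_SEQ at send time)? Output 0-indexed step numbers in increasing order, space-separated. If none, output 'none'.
Answer: 4 5

Derivation:
Step 0: SEND seq=100 -> fresh
Step 1: SEND seq=210 -> fresh
Step 2: DROP seq=281 -> fresh
Step 3: SEND seq=438 -> fresh
Step 4: SEND seq=281 -> retransmit
Step 5: SEND seq=281 -> retransmit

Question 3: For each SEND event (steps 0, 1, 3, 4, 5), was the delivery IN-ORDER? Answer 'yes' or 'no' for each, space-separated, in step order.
Answer: yes yes no yes no

Derivation:
Step 0: SEND seq=100 -> in-order
Step 1: SEND seq=210 -> in-order
Step 3: SEND seq=438 -> out-of-order
Step 4: SEND seq=281 -> in-order
Step 5: SEND seq=281 -> out-of-order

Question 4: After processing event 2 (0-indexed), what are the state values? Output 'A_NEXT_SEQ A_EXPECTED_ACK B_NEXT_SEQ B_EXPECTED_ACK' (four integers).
After event 0: A_seq=210 A_ack=2000 B_seq=2000 B_ack=210
After event 1: A_seq=281 A_ack=2000 B_seq=2000 B_ack=281
After event 2: A_seq=438 A_ack=2000 B_seq=2000 B_ack=281

438 2000 2000 281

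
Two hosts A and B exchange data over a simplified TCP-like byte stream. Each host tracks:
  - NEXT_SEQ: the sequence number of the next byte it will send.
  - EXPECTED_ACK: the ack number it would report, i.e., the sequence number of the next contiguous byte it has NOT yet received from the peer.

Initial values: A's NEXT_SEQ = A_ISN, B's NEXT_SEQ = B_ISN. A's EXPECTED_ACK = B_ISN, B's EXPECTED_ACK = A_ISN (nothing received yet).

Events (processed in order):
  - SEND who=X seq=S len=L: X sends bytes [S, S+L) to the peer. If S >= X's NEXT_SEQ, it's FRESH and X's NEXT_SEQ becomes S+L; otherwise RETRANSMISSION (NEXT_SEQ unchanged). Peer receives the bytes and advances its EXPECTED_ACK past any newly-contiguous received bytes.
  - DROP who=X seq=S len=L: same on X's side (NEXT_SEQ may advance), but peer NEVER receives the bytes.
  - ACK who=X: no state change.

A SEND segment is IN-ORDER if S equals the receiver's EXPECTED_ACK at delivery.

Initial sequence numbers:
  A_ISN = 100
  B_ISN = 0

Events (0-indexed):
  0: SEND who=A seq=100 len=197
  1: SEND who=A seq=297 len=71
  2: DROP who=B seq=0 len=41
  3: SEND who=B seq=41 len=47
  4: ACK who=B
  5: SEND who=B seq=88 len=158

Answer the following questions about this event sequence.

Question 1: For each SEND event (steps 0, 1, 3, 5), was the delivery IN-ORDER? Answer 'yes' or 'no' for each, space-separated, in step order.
Answer: yes yes no no

Derivation:
Step 0: SEND seq=100 -> in-order
Step 1: SEND seq=297 -> in-order
Step 3: SEND seq=41 -> out-of-order
Step 5: SEND seq=88 -> out-of-order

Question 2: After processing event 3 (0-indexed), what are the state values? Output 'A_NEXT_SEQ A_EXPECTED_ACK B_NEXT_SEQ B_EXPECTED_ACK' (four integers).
After event 0: A_seq=297 A_ack=0 B_seq=0 B_ack=297
After event 1: A_seq=368 A_ack=0 B_seq=0 B_ack=368
After event 2: A_seq=368 A_ack=0 B_seq=41 B_ack=368
After event 3: A_seq=368 A_ack=0 B_seq=88 B_ack=368

368 0 88 368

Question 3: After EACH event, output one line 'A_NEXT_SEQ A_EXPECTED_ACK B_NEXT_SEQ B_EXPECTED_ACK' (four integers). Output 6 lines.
297 0 0 297
368 0 0 368
368 0 41 368
368 0 88 368
368 0 88 368
368 0 246 368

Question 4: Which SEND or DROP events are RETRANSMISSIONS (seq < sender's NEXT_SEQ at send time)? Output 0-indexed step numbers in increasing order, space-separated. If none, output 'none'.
Answer: none

Derivation:
Step 0: SEND seq=100 -> fresh
Step 1: SEND seq=297 -> fresh
Step 2: DROP seq=0 -> fresh
Step 3: SEND seq=41 -> fresh
Step 5: SEND seq=88 -> fresh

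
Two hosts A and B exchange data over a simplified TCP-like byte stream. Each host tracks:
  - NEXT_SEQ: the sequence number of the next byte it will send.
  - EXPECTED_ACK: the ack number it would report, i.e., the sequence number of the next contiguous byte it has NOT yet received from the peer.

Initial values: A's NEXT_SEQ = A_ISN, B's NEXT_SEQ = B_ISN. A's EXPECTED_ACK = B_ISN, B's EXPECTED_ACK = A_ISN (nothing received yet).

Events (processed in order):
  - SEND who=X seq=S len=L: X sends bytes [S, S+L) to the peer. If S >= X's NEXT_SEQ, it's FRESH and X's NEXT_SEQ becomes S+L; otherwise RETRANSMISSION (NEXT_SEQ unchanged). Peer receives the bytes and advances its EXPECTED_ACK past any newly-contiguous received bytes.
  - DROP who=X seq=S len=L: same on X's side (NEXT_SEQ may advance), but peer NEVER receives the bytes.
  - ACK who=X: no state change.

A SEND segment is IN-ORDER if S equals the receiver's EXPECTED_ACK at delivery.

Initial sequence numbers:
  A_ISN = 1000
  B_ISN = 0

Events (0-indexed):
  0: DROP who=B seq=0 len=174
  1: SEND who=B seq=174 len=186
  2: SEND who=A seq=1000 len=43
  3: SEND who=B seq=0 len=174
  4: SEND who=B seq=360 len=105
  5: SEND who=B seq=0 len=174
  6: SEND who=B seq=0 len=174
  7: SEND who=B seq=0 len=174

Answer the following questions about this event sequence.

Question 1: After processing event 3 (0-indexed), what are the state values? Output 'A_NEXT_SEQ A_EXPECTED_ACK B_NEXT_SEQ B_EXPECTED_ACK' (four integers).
After event 0: A_seq=1000 A_ack=0 B_seq=174 B_ack=1000
After event 1: A_seq=1000 A_ack=0 B_seq=360 B_ack=1000
After event 2: A_seq=1043 A_ack=0 B_seq=360 B_ack=1043
After event 3: A_seq=1043 A_ack=360 B_seq=360 B_ack=1043

1043 360 360 1043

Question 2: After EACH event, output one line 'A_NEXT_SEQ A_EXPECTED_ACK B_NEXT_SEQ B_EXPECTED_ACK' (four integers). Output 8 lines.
1000 0 174 1000
1000 0 360 1000
1043 0 360 1043
1043 360 360 1043
1043 465 465 1043
1043 465 465 1043
1043 465 465 1043
1043 465 465 1043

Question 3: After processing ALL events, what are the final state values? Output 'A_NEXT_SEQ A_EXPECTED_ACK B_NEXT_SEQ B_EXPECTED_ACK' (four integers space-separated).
Answer: 1043 465 465 1043

Derivation:
After event 0: A_seq=1000 A_ack=0 B_seq=174 B_ack=1000
After event 1: A_seq=1000 A_ack=0 B_seq=360 B_ack=1000
After event 2: A_seq=1043 A_ack=0 B_seq=360 B_ack=1043
After event 3: A_seq=1043 A_ack=360 B_seq=360 B_ack=1043
After event 4: A_seq=1043 A_ack=465 B_seq=465 B_ack=1043
After event 5: A_seq=1043 A_ack=465 B_seq=465 B_ack=1043
After event 6: A_seq=1043 A_ack=465 B_seq=465 B_ack=1043
After event 7: A_seq=1043 A_ack=465 B_seq=465 B_ack=1043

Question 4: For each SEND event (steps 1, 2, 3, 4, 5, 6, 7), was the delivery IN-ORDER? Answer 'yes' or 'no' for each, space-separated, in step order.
Answer: no yes yes yes no no no

Derivation:
Step 1: SEND seq=174 -> out-of-order
Step 2: SEND seq=1000 -> in-order
Step 3: SEND seq=0 -> in-order
Step 4: SEND seq=360 -> in-order
Step 5: SEND seq=0 -> out-of-order
Step 6: SEND seq=0 -> out-of-order
Step 7: SEND seq=0 -> out-of-order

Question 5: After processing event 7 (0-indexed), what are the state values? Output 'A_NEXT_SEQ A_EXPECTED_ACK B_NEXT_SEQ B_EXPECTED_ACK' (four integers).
After event 0: A_seq=1000 A_ack=0 B_seq=174 B_ack=1000
After event 1: A_seq=1000 A_ack=0 B_seq=360 B_ack=1000
After event 2: A_seq=1043 A_ack=0 B_seq=360 B_ack=1043
After event 3: A_seq=1043 A_ack=360 B_seq=360 B_ack=1043
After event 4: A_seq=1043 A_ack=465 B_seq=465 B_ack=1043
After event 5: A_seq=1043 A_ack=465 B_seq=465 B_ack=1043
After event 6: A_seq=1043 A_ack=465 B_seq=465 B_ack=1043
After event 7: A_seq=1043 A_ack=465 B_seq=465 B_ack=1043

1043 465 465 1043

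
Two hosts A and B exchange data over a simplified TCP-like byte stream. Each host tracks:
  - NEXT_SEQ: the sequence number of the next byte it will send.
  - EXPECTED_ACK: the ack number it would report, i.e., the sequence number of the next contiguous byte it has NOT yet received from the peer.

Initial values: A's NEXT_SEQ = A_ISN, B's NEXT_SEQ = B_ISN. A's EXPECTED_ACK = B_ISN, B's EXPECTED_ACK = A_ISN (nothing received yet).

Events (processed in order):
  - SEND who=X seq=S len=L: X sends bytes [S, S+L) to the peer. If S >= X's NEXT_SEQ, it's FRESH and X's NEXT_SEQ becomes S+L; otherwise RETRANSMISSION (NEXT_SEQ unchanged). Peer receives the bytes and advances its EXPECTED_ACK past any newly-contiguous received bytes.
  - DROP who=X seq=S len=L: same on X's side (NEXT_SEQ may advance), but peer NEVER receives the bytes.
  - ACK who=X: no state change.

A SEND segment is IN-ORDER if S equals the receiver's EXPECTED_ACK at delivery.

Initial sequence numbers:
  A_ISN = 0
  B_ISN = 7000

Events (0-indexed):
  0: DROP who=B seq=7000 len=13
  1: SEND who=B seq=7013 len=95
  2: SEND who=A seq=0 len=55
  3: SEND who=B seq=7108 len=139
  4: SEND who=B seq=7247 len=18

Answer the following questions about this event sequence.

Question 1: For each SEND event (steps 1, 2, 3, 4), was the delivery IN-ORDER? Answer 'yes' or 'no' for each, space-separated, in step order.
Step 1: SEND seq=7013 -> out-of-order
Step 2: SEND seq=0 -> in-order
Step 3: SEND seq=7108 -> out-of-order
Step 4: SEND seq=7247 -> out-of-order

Answer: no yes no no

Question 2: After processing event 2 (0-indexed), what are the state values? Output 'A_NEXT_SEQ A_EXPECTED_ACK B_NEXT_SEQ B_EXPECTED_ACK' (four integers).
After event 0: A_seq=0 A_ack=7000 B_seq=7013 B_ack=0
After event 1: A_seq=0 A_ack=7000 B_seq=7108 B_ack=0
After event 2: A_seq=55 A_ack=7000 B_seq=7108 B_ack=55

55 7000 7108 55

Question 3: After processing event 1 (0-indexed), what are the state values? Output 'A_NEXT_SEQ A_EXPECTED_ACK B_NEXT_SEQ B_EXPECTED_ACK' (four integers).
After event 0: A_seq=0 A_ack=7000 B_seq=7013 B_ack=0
After event 1: A_seq=0 A_ack=7000 B_seq=7108 B_ack=0

0 7000 7108 0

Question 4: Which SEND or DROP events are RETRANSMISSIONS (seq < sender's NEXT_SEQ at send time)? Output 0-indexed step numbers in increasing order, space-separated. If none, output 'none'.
Step 0: DROP seq=7000 -> fresh
Step 1: SEND seq=7013 -> fresh
Step 2: SEND seq=0 -> fresh
Step 3: SEND seq=7108 -> fresh
Step 4: SEND seq=7247 -> fresh

Answer: none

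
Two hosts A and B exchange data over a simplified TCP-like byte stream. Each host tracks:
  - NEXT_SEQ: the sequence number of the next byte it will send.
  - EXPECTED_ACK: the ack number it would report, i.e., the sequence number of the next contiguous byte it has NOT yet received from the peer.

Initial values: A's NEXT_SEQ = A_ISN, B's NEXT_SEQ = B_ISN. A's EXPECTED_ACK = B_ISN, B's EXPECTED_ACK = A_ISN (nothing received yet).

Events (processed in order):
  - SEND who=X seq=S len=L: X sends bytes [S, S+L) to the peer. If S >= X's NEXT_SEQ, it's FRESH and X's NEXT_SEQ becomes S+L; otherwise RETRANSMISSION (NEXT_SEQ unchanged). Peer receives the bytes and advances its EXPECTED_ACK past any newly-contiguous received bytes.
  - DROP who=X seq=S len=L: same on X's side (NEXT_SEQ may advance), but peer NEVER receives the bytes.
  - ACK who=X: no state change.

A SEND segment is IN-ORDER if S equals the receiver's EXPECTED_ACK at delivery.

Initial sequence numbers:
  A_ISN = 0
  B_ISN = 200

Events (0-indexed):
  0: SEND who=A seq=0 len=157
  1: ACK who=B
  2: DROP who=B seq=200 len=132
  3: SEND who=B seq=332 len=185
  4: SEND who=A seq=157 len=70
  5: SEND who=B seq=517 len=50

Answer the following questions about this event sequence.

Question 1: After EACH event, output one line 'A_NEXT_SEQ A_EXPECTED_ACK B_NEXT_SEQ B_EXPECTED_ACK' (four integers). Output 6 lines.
157 200 200 157
157 200 200 157
157 200 332 157
157 200 517 157
227 200 517 227
227 200 567 227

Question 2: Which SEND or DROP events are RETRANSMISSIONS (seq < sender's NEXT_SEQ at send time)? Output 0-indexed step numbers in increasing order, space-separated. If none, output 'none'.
Answer: none

Derivation:
Step 0: SEND seq=0 -> fresh
Step 2: DROP seq=200 -> fresh
Step 3: SEND seq=332 -> fresh
Step 4: SEND seq=157 -> fresh
Step 5: SEND seq=517 -> fresh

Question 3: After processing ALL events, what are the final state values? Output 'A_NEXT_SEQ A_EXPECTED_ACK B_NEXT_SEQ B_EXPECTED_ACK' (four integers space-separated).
Answer: 227 200 567 227

Derivation:
After event 0: A_seq=157 A_ack=200 B_seq=200 B_ack=157
After event 1: A_seq=157 A_ack=200 B_seq=200 B_ack=157
After event 2: A_seq=157 A_ack=200 B_seq=332 B_ack=157
After event 3: A_seq=157 A_ack=200 B_seq=517 B_ack=157
After event 4: A_seq=227 A_ack=200 B_seq=517 B_ack=227
After event 5: A_seq=227 A_ack=200 B_seq=567 B_ack=227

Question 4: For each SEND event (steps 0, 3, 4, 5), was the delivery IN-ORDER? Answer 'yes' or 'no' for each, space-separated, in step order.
Answer: yes no yes no

Derivation:
Step 0: SEND seq=0 -> in-order
Step 3: SEND seq=332 -> out-of-order
Step 4: SEND seq=157 -> in-order
Step 5: SEND seq=517 -> out-of-order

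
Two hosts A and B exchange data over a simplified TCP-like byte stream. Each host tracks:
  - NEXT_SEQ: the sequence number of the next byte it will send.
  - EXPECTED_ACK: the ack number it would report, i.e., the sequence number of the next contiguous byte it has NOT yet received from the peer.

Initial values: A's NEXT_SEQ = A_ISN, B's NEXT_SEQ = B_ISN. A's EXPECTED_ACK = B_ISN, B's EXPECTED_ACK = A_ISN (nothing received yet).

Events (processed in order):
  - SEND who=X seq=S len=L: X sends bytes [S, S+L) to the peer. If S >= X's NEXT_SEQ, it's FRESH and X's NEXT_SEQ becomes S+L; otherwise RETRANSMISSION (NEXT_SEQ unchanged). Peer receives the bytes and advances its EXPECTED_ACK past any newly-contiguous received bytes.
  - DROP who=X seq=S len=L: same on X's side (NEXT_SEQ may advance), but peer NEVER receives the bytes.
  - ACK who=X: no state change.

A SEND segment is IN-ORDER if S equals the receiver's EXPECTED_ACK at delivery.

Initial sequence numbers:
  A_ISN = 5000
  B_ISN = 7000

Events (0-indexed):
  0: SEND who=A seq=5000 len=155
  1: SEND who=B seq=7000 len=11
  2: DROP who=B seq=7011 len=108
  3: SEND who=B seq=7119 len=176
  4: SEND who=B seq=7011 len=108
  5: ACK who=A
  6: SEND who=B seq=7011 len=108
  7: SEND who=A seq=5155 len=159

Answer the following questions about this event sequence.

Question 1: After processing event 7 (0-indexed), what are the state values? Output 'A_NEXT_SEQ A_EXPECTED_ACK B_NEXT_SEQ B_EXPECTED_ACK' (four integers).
After event 0: A_seq=5155 A_ack=7000 B_seq=7000 B_ack=5155
After event 1: A_seq=5155 A_ack=7011 B_seq=7011 B_ack=5155
After event 2: A_seq=5155 A_ack=7011 B_seq=7119 B_ack=5155
After event 3: A_seq=5155 A_ack=7011 B_seq=7295 B_ack=5155
After event 4: A_seq=5155 A_ack=7295 B_seq=7295 B_ack=5155
After event 5: A_seq=5155 A_ack=7295 B_seq=7295 B_ack=5155
After event 6: A_seq=5155 A_ack=7295 B_seq=7295 B_ack=5155
After event 7: A_seq=5314 A_ack=7295 B_seq=7295 B_ack=5314

5314 7295 7295 5314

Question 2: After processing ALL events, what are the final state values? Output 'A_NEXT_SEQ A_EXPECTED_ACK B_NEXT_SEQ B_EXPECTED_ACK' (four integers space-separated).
After event 0: A_seq=5155 A_ack=7000 B_seq=7000 B_ack=5155
After event 1: A_seq=5155 A_ack=7011 B_seq=7011 B_ack=5155
After event 2: A_seq=5155 A_ack=7011 B_seq=7119 B_ack=5155
After event 3: A_seq=5155 A_ack=7011 B_seq=7295 B_ack=5155
After event 4: A_seq=5155 A_ack=7295 B_seq=7295 B_ack=5155
After event 5: A_seq=5155 A_ack=7295 B_seq=7295 B_ack=5155
After event 6: A_seq=5155 A_ack=7295 B_seq=7295 B_ack=5155
After event 7: A_seq=5314 A_ack=7295 B_seq=7295 B_ack=5314

Answer: 5314 7295 7295 5314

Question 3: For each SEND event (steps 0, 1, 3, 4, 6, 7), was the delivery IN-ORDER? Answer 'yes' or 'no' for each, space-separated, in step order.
Answer: yes yes no yes no yes

Derivation:
Step 0: SEND seq=5000 -> in-order
Step 1: SEND seq=7000 -> in-order
Step 3: SEND seq=7119 -> out-of-order
Step 4: SEND seq=7011 -> in-order
Step 6: SEND seq=7011 -> out-of-order
Step 7: SEND seq=5155 -> in-order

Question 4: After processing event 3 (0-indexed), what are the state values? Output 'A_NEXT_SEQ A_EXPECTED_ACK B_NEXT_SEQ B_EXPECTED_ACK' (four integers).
After event 0: A_seq=5155 A_ack=7000 B_seq=7000 B_ack=5155
After event 1: A_seq=5155 A_ack=7011 B_seq=7011 B_ack=5155
After event 2: A_seq=5155 A_ack=7011 B_seq=7119 B_ack=5155
After event 3: A_seq=5155 A_ack=7011 B_seq=7295 B_ack=5155

5155 7011 7295 5155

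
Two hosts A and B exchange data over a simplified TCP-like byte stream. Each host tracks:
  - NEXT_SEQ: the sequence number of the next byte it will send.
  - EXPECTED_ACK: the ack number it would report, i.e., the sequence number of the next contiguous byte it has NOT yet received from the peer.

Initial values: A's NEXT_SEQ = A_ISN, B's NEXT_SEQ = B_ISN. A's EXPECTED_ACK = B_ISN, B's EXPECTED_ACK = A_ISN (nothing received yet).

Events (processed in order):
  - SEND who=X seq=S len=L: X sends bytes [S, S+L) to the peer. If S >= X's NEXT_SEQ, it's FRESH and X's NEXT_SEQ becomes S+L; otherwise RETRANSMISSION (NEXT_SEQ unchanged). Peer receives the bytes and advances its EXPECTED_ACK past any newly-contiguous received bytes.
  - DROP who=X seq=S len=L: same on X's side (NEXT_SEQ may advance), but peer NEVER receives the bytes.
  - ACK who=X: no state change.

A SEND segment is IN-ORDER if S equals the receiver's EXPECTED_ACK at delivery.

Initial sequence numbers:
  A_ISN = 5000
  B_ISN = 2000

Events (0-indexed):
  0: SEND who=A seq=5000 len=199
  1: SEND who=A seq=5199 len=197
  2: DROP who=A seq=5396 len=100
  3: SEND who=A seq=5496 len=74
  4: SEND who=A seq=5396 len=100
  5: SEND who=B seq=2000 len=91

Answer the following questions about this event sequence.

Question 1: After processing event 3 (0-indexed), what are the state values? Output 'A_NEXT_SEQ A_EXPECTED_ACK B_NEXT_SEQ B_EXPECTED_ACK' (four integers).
After event 0: A_seq=5199 A_ack=2000 B_seq=2000 B_ack=5199
After event 1: A_seq=5396 A_ack=2000 B_seq=2000 B_ack=5396
After event 2: A_seq=5496 A_ack=2000 B_seq=2000 B_ack=5396
After event 3: A_seq=5570 A_ack=2000 B_seq=2000 B_ack=5396

5570 2000 2000 5396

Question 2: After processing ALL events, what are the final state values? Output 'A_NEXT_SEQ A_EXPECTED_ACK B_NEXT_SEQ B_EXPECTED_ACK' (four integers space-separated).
After event 0: A_seq=5199 A_ack=2000 B_seq=2000 B_ack=5199
After event 1: A_seq=5396 A_ack=2000 B_seq=2000 B_ack=5396
After event 2: A_seq=5496 A_ack=2000 B_seq=2000 B_ack=5396
After event 3: A_seq=5570 A_ack=2000 B_seq=2000 B_ack=5396
After event 4: A_seq=5570 A_ack=2000 B_seq=2000 B_ack=5570
After event 5: A_seq=5570 A_ack=2091 B_seq=2091 B_ack=5570

Answer: 5570 2091 2091 5570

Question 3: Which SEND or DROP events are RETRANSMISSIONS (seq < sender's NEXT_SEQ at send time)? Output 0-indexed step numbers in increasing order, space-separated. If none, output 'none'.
Answer: 4

Derivation:
Step 0: SEND seq=5000 -> fresh
Step 1: SEND seq=5199 -> fresh
Step 2: DROP seq=5396 -> fresh
Step 3: SEND seq=5496 -> fresh
Step 4: SEND seq=5396 -> retransmit
Step 5: SEND seq=2000 -> fresh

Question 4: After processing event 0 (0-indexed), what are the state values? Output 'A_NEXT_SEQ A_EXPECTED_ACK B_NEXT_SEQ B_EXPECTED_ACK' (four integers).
After event 0: A_seq=5199 A_ack=2000 B_seq=2000 B_ack=5199

5199 2000 2000 5199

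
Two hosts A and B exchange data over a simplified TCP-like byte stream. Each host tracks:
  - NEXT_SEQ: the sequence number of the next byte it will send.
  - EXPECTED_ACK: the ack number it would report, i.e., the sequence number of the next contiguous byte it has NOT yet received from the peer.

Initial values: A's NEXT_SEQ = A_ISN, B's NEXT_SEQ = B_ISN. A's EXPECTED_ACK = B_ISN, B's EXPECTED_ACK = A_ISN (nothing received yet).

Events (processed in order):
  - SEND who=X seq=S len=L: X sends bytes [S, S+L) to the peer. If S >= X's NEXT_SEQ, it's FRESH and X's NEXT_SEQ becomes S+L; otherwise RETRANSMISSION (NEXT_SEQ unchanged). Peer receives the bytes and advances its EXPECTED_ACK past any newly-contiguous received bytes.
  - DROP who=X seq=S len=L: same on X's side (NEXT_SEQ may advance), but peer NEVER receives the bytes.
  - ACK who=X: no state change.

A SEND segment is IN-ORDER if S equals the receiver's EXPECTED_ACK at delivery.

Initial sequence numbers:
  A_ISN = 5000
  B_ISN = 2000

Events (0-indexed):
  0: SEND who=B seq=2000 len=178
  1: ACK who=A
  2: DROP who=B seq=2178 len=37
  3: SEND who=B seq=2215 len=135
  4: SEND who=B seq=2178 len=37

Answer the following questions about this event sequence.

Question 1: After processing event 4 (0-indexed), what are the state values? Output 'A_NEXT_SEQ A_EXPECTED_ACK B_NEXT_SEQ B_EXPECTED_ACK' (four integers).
After event 0: A_seq=5000 A_ack=2178 B_seq=2178 B_ack=5000
After event 1: A_seq=5000 A_ack=2178 B_seq=2178 B_ack=5000
After event 2: A_seq=5000 A_ack=2178 B_seq=2215 B_ack=5000
After event 3: A_seq=5000 A_ack=2178 B_seq=2350 B_ack=5000
After event 4: A_seq=5000 A_ack=2350 B_seq=2350 B_ack=5000

5000 2350 2350 5000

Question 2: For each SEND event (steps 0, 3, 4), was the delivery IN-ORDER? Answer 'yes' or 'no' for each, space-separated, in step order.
Answer: yes no yes

Derivation:
Step 0: SEND seq=2000 -> in-order
Step 3: SEND seq=2215 -> out-of-order
Step 4: SEND seq=2178 -> in-order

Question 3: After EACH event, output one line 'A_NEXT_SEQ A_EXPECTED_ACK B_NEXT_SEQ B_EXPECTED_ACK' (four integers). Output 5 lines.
5000 2178 2178 5000
5000 2178 2178 5000
5000 2178 2215 5000
5000 2178 2350 5000
5000 2350 2350 5000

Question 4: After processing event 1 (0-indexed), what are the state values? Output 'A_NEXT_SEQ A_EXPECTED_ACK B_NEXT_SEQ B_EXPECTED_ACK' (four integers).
After event 0: A_seq=5000 A_ack=2178 B_seq=2178 B_ack=5000
After event 1: A_seq=5000 A_ack=2178 B_seq=2178 B_ack=5000

5000 2178 2178 5000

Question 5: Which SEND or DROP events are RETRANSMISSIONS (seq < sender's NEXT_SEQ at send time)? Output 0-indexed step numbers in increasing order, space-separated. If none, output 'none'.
Answer: 4

Derivation:
Step 0: SEND seq=2000 -> fresh
Step 2: DROP seq=2178 -> fresh
Step 3: SEND seq=2215 -> fresh
Step 4: SEND seq=2178 -> retransmit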